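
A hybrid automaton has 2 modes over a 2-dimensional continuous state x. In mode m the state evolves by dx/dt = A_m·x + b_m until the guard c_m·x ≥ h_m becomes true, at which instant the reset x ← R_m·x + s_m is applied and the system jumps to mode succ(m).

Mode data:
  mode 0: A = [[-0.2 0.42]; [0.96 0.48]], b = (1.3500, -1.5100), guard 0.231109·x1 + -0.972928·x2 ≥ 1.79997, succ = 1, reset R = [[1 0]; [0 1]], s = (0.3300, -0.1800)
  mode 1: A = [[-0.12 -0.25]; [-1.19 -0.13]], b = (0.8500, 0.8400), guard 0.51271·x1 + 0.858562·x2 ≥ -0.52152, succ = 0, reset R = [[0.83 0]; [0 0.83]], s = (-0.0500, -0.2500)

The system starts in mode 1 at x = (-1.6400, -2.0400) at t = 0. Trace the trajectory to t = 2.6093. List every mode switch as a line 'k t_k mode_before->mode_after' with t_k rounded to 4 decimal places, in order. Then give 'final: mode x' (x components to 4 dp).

1 0.7945 1->0
2 1.4100 0->1
final: 1 1.7639 -2.2191

Mode 1: guard c·x = -0.5215 hit at Δt = 0.7945 (t = 0.7945), x⁻ = (-0.6533, -0.2173) → reset → x⁺ = (-0.5922, -0.4304), jump to mode 0
Mode 0: guard c·x = 1.8000 hit at Δt = 0.6155 (t = 1.4100), x⁻ = (-0.0216, -1.8552) → reset → x⁺ = (0.3084, -2.0352), jump to mode 1
Mode 1: flow for 1.1993 to horizon, guard not reached → x = (1.7639, -2.2191)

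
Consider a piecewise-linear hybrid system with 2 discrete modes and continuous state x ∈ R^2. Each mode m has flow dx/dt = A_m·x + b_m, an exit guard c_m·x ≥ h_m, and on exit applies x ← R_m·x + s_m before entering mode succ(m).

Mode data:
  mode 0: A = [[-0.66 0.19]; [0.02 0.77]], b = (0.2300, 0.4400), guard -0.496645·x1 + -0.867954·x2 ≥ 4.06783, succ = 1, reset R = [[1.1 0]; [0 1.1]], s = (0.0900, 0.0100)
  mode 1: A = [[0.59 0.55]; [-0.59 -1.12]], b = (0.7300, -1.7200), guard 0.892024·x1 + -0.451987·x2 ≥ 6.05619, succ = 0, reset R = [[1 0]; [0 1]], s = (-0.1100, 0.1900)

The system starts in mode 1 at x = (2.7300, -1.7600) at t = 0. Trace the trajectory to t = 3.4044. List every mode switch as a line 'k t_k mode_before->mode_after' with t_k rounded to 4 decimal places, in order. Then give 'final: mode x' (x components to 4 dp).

1 1.5079 1->0
2 2.4723 0->1
final: 1 1.6911 -3.9568

Mode 1: guard c·x = 6.0562 hit at Δt = 1.5079 (t = 1.5079), x⁻ = (5.0848, -3.3638) → reset → x⁺ = (4.9748, -3.1738), jump to mode 0
Mode 0: guard c·x = 4.0678 hit at Δt = 0.9644 (t = 2.4723), x⁻ = (2.1829, -5.9358) → reset → x⁺ = (2.4912, -6.5193), jump to mode 1
Mode 1: flow for 0.9321 to horizon, guard not reached → x = (1.6911, -3.9568)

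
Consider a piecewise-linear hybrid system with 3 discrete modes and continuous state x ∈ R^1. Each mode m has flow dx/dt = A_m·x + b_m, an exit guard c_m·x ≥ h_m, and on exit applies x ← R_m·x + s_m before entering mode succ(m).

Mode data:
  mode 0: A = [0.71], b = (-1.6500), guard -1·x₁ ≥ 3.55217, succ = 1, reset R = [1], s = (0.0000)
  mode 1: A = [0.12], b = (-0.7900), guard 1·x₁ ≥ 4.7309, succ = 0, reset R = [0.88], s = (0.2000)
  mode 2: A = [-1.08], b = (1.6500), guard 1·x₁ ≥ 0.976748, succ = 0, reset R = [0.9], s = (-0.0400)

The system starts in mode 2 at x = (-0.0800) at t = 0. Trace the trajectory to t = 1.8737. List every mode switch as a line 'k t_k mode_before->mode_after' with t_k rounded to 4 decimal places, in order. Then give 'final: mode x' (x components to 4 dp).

Mode 2: guard c·x = 0.9767 hit at Δt = 0.9915 (t = 0.9915), x⁻ = (0.9767) → reset → x⁺ = (0.8391), jump to mode 0
Mode 0: flow for 0.8822 to horizon, guard not reached → x = (-0.4539)

1 0.9915 2->0
final: 0 -0.4539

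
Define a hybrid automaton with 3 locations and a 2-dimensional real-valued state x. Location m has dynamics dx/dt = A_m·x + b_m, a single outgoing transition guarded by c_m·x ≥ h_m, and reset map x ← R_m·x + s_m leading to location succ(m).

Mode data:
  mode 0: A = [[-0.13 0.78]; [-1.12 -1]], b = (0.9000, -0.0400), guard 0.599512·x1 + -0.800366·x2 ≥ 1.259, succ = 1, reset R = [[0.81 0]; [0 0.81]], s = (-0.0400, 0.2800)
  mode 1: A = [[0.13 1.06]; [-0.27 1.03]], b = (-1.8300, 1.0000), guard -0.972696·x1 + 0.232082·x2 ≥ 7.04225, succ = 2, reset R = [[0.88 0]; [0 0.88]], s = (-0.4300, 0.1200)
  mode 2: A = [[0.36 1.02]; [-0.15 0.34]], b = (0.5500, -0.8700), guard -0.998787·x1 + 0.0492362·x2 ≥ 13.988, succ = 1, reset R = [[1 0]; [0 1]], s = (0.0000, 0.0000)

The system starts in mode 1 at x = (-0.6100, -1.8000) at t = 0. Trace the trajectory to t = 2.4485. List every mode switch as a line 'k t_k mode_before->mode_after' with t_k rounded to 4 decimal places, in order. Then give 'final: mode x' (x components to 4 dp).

Mode 1: guard c·x = 7.0423 hit at Δt = 1.5587 (t = 1.5587), x⁻ = (-7.6863, -1.8710) → reset → x⁺ = (-7.1940, -1.5264), jump to mode 2
Mode 2: flow for 0.8898 to horizon, guard not reached → x = (-11.0378, -1.5806)

1 1.5587 1->2
final: 2 -11.0378 -1.5806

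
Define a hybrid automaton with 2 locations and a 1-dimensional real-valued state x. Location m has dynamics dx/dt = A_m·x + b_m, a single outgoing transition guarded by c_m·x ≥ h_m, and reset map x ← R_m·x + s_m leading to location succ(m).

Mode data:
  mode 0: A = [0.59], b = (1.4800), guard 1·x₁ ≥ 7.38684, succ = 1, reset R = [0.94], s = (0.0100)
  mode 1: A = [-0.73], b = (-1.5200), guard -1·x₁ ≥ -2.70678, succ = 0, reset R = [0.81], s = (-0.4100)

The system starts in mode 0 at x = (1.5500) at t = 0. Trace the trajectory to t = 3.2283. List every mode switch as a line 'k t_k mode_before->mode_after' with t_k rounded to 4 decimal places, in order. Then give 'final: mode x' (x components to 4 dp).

1 1.5106 0->1
2 2.3803 1->0
final: 0 4.5684

Mode 0: guard c·x = 7.3868 hit at Δt = 1.5106 (t = 1.5106), x⁻ = (7.3868) → reset → x⁺ = (6.9536), jump to mode 1
Mode 1: guard c·x = -2.7068 hit at Δt = 0.8697 (t = 2.3803), x⁻ = (2.7068) → reset → x⁺ = (1.7825), jump to mode 0
Mode 0: flow for 0.8480 to horizon, guard not reached → x = (4.5684)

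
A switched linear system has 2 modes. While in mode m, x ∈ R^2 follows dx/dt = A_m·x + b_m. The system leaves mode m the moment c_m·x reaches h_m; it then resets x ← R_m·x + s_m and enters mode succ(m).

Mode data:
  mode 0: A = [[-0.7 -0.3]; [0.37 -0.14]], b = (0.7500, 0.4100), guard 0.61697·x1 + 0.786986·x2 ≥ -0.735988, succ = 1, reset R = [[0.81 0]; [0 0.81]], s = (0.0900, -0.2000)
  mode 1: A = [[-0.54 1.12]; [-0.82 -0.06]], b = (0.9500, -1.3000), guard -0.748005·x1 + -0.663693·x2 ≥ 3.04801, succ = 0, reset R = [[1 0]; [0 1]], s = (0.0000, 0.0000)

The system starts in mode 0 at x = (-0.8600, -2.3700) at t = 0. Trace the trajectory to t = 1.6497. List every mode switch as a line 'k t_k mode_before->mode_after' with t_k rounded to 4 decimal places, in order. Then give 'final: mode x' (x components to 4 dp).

Mode 0: guard c·x = -0.7360 hit at Δt = 1.2197 (t = 1.2197), x⁻ = (0.7212, -1.5006) → reset → x⁺ = (0.6742, -1.4155), jump to mode 1
Mode 1: flow for 0.4300 to horizon, guard not reached → x = (0.1355, -2.0774)

1 1.2197 0->1
final: 1 0.1355 -2.0774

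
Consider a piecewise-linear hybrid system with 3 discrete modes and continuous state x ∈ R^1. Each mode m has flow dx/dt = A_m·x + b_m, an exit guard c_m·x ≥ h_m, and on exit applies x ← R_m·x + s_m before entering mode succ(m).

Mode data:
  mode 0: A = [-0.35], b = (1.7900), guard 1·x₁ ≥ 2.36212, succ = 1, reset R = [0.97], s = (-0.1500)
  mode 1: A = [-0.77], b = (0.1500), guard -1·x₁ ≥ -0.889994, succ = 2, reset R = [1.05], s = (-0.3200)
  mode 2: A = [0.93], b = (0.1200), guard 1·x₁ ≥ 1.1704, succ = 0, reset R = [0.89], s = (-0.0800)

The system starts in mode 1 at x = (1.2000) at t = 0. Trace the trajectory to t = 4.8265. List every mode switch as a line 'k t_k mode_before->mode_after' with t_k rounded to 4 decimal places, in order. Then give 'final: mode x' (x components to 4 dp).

1 0.4789 1->2
2 1.0792 2->0
3 2.2545 0->1
4 3.5916 1->2
5 4.1919 2->0
final: 0 1.7887

Mode 1: guard c·x = -0.8900 hit at Δt = 0.4789 (t = 0.4789), x⁻ = (0.8900) → reset → x⁺ = (0.6145), jump to mode 2
Mode 2: guard c·x = 1.1704 hit at Δt = 0.6003 (t = 1.0792), x⁻ = (1.1704) → reset → x⁺ = (0.9617), jump to mode 0
Mode 0: guard c·x = 2.3621 hit at Δt = 1.1753 (t = 2.2545), x⁻ = (2.3621) → reset → x⁺ = (2.1413), jump to mode 1
Mode 1: guard c·x = -0.8900 hit at Δt = 1.3371 (t = 3.5916), x⁻ = (0.8900) → reset → x⁺ = (0.6145), jump to mode 2
Mode 2: guard c·x = 1.1704 hit at Δt = 0.6003 (t = 4.1919), x⁻ = (1.1704) → reset → x⁺ = (0.9617), jump to mode 0
Mode 0: flow for 0.6346 to horizon, guard not reached → x = (1.7887)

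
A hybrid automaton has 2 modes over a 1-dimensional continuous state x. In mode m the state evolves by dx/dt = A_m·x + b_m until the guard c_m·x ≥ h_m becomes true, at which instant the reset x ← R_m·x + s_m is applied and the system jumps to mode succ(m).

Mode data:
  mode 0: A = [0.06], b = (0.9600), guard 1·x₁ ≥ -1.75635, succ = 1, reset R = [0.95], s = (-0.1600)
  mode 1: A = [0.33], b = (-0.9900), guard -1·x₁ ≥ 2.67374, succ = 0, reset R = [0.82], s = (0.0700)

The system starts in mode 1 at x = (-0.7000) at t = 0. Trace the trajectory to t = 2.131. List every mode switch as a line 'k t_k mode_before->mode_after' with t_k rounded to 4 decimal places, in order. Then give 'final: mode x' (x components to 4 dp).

Mode 1: guard c·x = 2.6737 hit at Δt = 1.2955 (t = 1.2955), x⁻ = (-2.6737) → reset → x⁺ = (-2.1225), jump to mode 0
Mode 0: guard c·x = -1.7564 hit at Δt = 0.4340 (t = 1.7295), x⁻ = (-1.7564) → reset → x⁺ = (-1.8285), jump to mode 1
Mode 1: flow for 0.4015 to horizon, guard not reached → x = (-2.5126)

1 1.2955 1->0
2 1.7295 0->1
final: 1 -2.5126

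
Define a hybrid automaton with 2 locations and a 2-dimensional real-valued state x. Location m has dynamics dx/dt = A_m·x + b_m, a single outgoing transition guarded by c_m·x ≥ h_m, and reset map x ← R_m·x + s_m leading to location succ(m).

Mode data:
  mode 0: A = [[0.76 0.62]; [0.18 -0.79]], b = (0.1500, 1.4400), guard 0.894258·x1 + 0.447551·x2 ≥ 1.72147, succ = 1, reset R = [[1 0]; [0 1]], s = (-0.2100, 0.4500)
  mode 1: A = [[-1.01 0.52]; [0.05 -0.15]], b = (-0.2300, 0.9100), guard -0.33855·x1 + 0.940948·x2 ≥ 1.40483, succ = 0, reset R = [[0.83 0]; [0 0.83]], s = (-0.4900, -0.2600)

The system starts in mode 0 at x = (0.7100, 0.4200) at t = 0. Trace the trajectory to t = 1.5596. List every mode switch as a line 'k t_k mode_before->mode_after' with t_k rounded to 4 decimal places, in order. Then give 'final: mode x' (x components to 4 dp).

1 0.5263 0->1
2 1.0974 1->0
final: 0 0.9919 1.4817

Mode 0: guard c·x = 1.7215 hit at Δt = 0.5263 (t = 0.5263), x⁻ = (1.4350, 0.9792) → reset → x⁺ = (1.2250, 1.4292), jump to mode 1
Mode 1: guard c·x = 1.4048 hit at Δt = 0.5711 (t = 1.0974), x⁻ = (0.9622, 1.8392) → reset → x⁺ = (0.3087, 1.2665), jump to mode 0
Mode 0: flow for 0.4622 to horizon, guard not reached → x = (0.9919, 1.4817)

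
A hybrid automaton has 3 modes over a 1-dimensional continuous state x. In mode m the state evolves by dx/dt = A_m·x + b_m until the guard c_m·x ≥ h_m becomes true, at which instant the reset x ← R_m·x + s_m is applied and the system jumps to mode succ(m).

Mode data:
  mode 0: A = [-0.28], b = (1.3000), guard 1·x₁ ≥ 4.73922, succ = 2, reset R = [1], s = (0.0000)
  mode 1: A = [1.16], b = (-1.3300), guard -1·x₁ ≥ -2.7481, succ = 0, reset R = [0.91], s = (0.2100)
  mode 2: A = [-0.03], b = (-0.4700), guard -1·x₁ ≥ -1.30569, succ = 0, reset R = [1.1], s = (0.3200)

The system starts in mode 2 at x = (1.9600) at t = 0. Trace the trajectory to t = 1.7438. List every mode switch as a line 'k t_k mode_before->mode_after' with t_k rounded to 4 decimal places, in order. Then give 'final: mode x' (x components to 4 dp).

Mode 2: guard c·x = -1.3057 hit at Δt = 1.2609 (t = 1.2609), x⁻ = (1.3057) → reset → x⁺ = (1.7563), jump to mode 0
Mode 0: flow for 0.4829 to horizon, guard not reached → x = (2.1213)

1 1.2609 2->0
final: 0 2.1213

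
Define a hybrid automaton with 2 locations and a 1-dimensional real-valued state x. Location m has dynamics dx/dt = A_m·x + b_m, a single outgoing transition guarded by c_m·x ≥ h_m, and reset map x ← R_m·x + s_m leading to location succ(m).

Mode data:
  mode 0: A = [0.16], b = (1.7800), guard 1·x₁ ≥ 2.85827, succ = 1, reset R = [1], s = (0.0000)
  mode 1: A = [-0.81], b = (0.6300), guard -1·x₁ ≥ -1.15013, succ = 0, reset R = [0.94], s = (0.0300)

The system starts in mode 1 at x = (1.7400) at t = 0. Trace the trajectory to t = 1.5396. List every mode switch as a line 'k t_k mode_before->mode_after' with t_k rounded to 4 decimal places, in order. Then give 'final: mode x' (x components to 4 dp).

1 1.1721 1->0
final: 0 1.8522

Mode 1: guard c·x = -1.1501 hit at Δt = 1.1721 (t = 1.1721), x⁻ = (1.1501) → reset → x⁺ = (1.1111), jump to mode 0
Mode 0: flow for 0.3675 to horizon, guard not reached → x = (1.8522)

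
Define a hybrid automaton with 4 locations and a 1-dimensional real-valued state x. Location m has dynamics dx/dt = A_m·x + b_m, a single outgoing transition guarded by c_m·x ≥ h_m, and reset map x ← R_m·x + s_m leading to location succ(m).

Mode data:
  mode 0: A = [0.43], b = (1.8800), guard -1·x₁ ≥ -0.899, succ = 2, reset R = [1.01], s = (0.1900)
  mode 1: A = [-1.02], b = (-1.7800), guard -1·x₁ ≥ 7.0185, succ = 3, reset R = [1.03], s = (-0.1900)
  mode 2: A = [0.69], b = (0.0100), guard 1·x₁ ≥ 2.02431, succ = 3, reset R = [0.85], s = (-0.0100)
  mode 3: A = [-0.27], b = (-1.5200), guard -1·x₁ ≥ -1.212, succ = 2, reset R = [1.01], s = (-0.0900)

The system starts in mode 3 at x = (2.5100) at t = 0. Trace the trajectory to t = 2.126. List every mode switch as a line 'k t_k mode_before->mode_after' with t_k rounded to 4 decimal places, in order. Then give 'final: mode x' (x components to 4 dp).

Mode 3: guard c·x = -1.2120 hit at Δt = 0.6434 (t = 0.6434), x⁻ = (1.2120) → reset → x⁺ = (1.1341), jump to mode 2
Mode 2: guard c·x = 2.0243 hit at Δt = 0.8316 (t = 1.4750), x⁻ = (2.0243) → reset → x⁺ = (1.7107), jump to mode 3
Mode 3: guard c·x = -1.2120 hit at Δt = 0.2606 (t = 1.7356), x⁻ = (1.2120) → reset → x⁺ = (1.1341), jump to mode 2
Mode 2: flow for 0.3904 to horizon, guard not reached → x = (1.4892)

1 0.6434 3->2
2 1.4750 2->3
3 1.7356 3->2
final: 2 1.4892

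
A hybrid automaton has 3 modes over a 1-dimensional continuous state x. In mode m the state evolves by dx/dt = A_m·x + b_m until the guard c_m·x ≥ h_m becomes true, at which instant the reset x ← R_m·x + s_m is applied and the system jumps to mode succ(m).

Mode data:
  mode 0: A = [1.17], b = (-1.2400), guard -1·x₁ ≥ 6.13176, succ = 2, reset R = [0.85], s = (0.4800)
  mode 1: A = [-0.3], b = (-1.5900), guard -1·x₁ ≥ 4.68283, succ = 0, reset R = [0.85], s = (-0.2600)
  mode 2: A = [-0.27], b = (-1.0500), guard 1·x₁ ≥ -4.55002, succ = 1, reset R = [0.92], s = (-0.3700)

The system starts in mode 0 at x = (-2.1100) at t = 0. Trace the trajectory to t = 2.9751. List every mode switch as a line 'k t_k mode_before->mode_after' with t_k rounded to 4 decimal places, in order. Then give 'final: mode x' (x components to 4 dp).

Mode 0: guard c·x = 6.1318 hit at Δt = 0.7002 (t = 0.7002), x⁻ = (-6.1318) → reset → x⁺ = (-4.7320), jump to mode 2
Mode 2: guard c·x = -4.5500 hit at Δt = 0.9005 (t = 1.6007), x⁻ = (-4.5500) → reset → x⁺ = (-4.5560), jump to mode 1
Mode 1: guard c·x = 4.6828 hit at Δt = 0.6229 (t = 2.2236), x⁻ = (-4.6828) → reset → x⁺ = (-4.2404), jump to mode 0
Mode 0: guard c·x = 6.1318 hit at Δt = 0.2608 (t = 2.4845), x⁻ = (-6.1318) → reset → x⁺ = (-4.7320), jump to mode 2
Mode 2: flow for 0.4906 to horizon, guard not reached → x = (-4.6274)

1 0.7002 0->2
2 1.6007 2->1
3 2.2236 1->0
4 2.4845 0->2
final: 2 -4.6274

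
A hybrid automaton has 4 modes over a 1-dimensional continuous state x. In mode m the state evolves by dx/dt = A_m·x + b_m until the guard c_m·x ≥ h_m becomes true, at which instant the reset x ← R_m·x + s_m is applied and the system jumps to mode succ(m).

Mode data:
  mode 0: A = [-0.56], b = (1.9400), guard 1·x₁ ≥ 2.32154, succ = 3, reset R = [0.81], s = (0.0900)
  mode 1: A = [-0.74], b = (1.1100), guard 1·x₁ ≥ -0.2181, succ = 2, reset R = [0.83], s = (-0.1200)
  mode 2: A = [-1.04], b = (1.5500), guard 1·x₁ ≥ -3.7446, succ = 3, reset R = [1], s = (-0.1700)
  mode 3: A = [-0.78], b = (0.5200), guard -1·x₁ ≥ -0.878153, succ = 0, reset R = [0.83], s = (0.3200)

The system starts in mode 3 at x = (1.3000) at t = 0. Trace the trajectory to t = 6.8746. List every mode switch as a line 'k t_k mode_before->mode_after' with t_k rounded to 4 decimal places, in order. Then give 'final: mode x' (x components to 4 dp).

1 1.4062 3->0
2 2.7427 0->3
3 5.0746 3->0
4 6.4111 0->3
final: 3 1.5749

Mode 3: guard c·x = -0.8782 hit at Δt = 1.4062 (t = 1.4062), x⁻ = (0.8782) → reset → x⁺ = (1.0489), jump to mode 0
Mode 0: guard c·x = 2.3215 hit at Δt = 1.3365 (t = 2.7427), x⁻ = (2.3215) → reset → x⁺ = (1.9704), jump to mode 3
Mode 3: guard c·x = -0.8782 hit at Δt = 2.3319 (t = 5.0746), x⁻ = (0.8782) → reset → x⁺ = (1.0489), jump to mode 0
Mode 0: guard c·x = 2.3215 hit at Δt = 1.3365 (t = 6.4111), x⁻ = (2.3215) → reset → x⁺ = (1.9704), jump to mode 3
Mode 3: flow for 0.4635 to horizon, guard not reached → x = (1.5749)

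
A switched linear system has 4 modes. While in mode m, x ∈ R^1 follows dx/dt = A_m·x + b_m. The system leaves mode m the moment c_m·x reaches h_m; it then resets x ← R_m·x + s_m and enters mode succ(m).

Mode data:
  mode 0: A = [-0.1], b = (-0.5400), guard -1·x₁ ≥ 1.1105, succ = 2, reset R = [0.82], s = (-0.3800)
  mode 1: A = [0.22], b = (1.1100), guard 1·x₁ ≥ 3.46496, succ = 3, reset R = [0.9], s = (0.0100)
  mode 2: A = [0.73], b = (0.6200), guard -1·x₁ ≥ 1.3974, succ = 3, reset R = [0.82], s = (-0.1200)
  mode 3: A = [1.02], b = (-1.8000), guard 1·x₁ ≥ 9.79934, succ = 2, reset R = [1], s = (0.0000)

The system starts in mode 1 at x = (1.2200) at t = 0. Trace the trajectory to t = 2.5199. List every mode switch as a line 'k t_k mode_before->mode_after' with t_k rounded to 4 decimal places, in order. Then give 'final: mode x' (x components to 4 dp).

Mode 1: guard c·x = 3.4650 hit at Δt = 1.3920 (t = 1.3920), x⁻ = (3.4650) → reset → x⁺ = (3.1285), jump to mode 3
Mode 3: flow for 1.1279 to horizon, guard not reached → x = (6.0737)

1 1.3920 1->3
final: 3 6.0737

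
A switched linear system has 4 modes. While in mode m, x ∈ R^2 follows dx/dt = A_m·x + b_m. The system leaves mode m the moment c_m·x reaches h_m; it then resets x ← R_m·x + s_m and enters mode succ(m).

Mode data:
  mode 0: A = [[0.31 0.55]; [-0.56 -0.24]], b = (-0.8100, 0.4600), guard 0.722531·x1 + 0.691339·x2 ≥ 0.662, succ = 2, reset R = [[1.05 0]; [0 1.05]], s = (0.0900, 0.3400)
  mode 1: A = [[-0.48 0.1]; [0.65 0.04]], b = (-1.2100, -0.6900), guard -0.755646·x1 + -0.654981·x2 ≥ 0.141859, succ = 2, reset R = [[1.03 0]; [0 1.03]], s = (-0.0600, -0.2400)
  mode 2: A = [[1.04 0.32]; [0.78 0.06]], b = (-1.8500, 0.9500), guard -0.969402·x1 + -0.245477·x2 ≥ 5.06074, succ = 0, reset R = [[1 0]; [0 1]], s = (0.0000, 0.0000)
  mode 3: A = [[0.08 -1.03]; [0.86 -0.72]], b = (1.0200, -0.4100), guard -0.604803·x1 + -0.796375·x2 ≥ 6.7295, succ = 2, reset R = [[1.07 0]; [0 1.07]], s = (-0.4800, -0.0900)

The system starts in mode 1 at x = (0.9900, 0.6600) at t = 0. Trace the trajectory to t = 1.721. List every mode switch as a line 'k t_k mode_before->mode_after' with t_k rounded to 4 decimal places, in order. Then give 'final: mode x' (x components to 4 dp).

Mode 1: guard c·x = 0.1419 hit at Δt = 1.0178 (t = 1.0178), x⁻ = (-0.3294, 0.1635) → reset → x⁺ = (-0.3993, -0.0716), jump to mode 2
Mode 2: flow for 0.7032 to horizon, guard not reached → x = (-2.7533, -0.1903)

1 1.0178 1->2
final: 2 -2.7533 -0.1903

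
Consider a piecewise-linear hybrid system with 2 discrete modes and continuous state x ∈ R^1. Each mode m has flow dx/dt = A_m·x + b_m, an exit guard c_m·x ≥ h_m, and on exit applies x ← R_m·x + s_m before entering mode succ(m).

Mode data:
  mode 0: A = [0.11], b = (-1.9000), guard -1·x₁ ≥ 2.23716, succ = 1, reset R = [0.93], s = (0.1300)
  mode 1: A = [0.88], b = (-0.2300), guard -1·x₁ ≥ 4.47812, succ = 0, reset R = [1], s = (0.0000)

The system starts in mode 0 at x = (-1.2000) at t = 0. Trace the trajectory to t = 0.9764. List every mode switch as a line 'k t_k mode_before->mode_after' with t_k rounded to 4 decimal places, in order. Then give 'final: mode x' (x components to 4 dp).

1 0.4966 0->1
final: 1 -3.1126

Mode 0: guard c·x = 2.2372 hit at Δt = 0.4966 (t = 0.4966), x⁻ = (-2.2372) → reset → x⁺ = (-1.9506), jump to mode 1
Mode 1: flow for 0.4798 to horizon, guard not reached → x = (-3.1126)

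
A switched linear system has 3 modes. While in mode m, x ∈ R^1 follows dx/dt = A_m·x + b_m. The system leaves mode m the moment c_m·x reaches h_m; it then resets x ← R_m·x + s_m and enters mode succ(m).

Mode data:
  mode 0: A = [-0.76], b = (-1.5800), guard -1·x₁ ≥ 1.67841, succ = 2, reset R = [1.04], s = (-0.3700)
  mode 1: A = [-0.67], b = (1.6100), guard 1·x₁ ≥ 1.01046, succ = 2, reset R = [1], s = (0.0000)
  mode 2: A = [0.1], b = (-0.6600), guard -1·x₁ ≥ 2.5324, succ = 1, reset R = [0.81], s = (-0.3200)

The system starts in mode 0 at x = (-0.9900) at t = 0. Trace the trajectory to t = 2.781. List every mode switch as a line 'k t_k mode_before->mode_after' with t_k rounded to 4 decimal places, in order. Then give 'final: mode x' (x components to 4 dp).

1 1.3160 0->2
2 1.7832 2->1
final: 1 -0.0436

Mode 0: guard c·x = 1.6784 hit at Δt = 1.3160 (t = 1.3160), x⁻ = (-1.6784) → reset → x⁺ = (-2.1155), jump to mode 2
Mode 2: guard c·x = 2.5324 hit at Δt = 0.4672 (t = 1.7832), x⁻ = (-2.5324) → reset → x⁺ = (-2.3712), jump to mode 1
Mode 1: flow for 0.9978 to horizon, guard not reached → x = (-0.0436)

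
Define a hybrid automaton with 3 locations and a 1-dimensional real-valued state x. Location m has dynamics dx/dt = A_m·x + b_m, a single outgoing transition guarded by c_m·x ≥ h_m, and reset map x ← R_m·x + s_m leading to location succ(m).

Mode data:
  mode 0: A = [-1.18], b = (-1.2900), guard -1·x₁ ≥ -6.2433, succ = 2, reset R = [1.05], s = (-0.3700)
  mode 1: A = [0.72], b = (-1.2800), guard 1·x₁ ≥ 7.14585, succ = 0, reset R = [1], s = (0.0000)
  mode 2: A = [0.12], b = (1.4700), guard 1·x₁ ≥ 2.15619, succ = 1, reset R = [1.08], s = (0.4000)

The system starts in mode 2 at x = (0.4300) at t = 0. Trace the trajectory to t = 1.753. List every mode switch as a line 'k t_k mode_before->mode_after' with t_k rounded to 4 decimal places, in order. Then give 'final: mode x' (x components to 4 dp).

Mode 2: guard c·x = 2.1562 hit at Δt = 1.0636 (t = 1.0636), x⁻ = (2.1562) → reset → x⁺ = (2.7287), jump to mode 1
Mode 1: flow for 0.6894 to horizon, guard not reached → x = (3.3399)

1 1.0636 2->1
final: 1 3.3399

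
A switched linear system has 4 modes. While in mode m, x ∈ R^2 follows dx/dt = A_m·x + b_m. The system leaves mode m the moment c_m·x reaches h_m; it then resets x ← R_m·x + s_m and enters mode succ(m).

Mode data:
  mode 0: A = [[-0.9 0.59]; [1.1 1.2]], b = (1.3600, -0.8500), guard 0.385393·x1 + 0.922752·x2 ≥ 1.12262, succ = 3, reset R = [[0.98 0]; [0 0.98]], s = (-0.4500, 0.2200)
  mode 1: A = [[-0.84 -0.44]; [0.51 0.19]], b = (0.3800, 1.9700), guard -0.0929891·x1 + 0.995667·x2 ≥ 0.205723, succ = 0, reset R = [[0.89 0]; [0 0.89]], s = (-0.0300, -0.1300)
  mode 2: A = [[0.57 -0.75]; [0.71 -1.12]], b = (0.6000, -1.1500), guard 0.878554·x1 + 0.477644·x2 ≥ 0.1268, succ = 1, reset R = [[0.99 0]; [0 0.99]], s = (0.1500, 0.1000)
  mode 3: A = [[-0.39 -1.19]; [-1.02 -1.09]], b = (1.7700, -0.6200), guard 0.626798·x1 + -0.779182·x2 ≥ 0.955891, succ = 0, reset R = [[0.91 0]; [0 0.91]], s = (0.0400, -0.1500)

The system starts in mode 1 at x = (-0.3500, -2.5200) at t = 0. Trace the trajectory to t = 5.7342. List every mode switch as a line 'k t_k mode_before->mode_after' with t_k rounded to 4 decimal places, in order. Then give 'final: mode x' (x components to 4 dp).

1 1.4543 1->0
2 2.7188 0->3
3 3.2290 3->0
4 4.6906 0->3
5 5.1111 3->0
final: 0 1.3640 0.0429

Mode 1: guard c·x = 0.2057 hit at Δt = 1.4543 (t = 1.4543), x⁻ = (0.5731, 0.2601) → reset → x⁺ = (0.4801, 0.1015), jump to mode 0
Mode 0: guard c·x = 1.1226 hit at Δt = 1.2645 (t = 2.7188), x⁻ = (1.3054, 0.6714) → reset → x⁺ = (0.8293, 0.8780), jump to mode 3
Mode 3: guard c·x = 0.9559 hit at Δt = 0.5102 (t = 3.2290), x⁻ = (1.3250, -0.1609) → reset → x⁺ = (1.2457, -0.2965), jump to mode 0
Mode 0: guard c·x = 1.1226 hit at Δt = 1.4616 (t = 4.6906), x⁻ = (1.4839, 0.5968) → reset → x⁺ = (1.0042, 0.8049), jump to mode 3
Mode 3: guard c·x = 0.9559 hit at Δt = 0.4204 (t = 5.1111), x⁻ = (1.3928, -0.1064) → reset → x⁺ = (1.3074, -0.2468), jump to mode 0
Mode 0: flow for 0.6231 to horizon, guard not reached → x = (1.3640, 0.0429)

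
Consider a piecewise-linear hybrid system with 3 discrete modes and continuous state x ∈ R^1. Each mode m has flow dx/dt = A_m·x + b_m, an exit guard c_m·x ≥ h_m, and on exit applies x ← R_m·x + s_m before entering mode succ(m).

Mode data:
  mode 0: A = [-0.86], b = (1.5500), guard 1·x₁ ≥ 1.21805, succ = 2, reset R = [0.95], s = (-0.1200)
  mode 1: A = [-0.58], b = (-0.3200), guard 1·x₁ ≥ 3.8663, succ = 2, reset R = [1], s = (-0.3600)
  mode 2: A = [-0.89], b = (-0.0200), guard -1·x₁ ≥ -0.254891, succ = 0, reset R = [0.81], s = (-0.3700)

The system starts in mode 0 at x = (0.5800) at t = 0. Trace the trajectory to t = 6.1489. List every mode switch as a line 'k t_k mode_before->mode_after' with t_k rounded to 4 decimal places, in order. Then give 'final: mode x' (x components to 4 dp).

1 0.8583 0->2
2 2.3643 2->0
3 3.7751 0->2
4 5.2811 2->0
final: 0 0.8703

Mode 0: guard c·x = 1.2181 hit at Δt = 0.8583 (t = 0.8583), x⁻ = (1.2180) → reset → x⁺ = (1.0371), jump to mode 2
Mode 2: guard c·x = -0.2549 hit at Δt = 1.5060 (t = 2.3643), x⁻ = (0.2549) → reset → x⁺ = (-0.1635), jump to mode 0
Mode 0: guard c·x = 1.2181 hit at Δt = 1.4108 (t = 3.7751), x⁻ = (1.2181) → reset → x⁺ = (1.0371), jump to mode 2
Mode 2: guard c·x = -0.2549 hit at Δt = 1.5060 (t = 5.2811), x⁻ = (0.2549) → reset → x⁺ = (-0.1635), jump to mode 0
Mode 0: flow for 0.8678 to horizon, guard not reached → x = (0.8703)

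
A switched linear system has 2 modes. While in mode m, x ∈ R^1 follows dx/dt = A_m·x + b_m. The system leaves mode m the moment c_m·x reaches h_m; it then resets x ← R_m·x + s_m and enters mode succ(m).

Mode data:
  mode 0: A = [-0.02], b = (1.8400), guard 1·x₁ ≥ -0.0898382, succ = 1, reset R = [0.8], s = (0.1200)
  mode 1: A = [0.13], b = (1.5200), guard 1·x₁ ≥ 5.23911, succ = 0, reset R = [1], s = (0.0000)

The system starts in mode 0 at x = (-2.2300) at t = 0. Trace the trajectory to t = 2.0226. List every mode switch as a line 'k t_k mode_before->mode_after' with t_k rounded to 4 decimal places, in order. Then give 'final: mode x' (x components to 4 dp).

1 1.1487 0->1
final: 1 1.4606

Mode 0: guard c·x = -0.0898 hit at Δt = 1.1487 (t = 1.1487), x⁻ = (-0.0898) → reset → x⁺ = (0.0481), jump to mode 1
Mode 1: flow for 0.8739 to horizon, guard not reached → x = (1.4606)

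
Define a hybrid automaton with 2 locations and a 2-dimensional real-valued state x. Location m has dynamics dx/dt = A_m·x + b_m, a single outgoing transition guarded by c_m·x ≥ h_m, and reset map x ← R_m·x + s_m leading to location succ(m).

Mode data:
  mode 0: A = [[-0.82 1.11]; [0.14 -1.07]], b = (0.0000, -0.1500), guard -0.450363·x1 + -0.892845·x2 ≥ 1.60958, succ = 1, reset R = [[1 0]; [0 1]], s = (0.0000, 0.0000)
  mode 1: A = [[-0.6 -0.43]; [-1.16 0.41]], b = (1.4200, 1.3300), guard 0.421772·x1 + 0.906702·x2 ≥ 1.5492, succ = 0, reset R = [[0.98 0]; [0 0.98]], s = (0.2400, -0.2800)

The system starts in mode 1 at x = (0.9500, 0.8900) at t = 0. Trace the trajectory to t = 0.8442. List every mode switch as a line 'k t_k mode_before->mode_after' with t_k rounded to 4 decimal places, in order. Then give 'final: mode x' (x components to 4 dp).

1 0.5436 1->0
final: 0 1.2789 0.6446

Mode 1: guard c·x = 1.5492 hit at Δt = 0.5436 (t = 0.5436), x⁻ = (1.1354, 1.1805) → reset → x⁺ = (1.3527, 0.8769), jump to mode 0
Mode 0: flow for 0.3006 to horizon, guard not reached → x = (1.2789, 0.6446)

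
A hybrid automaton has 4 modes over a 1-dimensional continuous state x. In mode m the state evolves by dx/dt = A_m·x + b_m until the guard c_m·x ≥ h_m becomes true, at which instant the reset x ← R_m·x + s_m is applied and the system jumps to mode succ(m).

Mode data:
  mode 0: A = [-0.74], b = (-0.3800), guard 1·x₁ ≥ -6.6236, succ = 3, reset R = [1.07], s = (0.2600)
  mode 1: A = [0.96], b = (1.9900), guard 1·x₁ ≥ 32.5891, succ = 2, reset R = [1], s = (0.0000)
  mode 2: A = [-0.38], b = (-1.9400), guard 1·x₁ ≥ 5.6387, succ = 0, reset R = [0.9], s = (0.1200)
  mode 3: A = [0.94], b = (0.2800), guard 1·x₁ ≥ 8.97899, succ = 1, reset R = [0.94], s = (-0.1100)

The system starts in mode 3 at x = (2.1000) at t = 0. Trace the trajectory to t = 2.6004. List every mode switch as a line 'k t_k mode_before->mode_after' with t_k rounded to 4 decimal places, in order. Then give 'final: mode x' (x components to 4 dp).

1 1.4393 3->1
final: 1 29.6414

Mode 3: guard c·x = 8.9790 hit at Δt = 1.4393 (t = 1.4393), x⁻ = (8.9790) → reset → x⁺ = (8.3303), jump to mode 1
Mode 1: flow for 1.1611 to horizon, guard not reached → x = (29.6414)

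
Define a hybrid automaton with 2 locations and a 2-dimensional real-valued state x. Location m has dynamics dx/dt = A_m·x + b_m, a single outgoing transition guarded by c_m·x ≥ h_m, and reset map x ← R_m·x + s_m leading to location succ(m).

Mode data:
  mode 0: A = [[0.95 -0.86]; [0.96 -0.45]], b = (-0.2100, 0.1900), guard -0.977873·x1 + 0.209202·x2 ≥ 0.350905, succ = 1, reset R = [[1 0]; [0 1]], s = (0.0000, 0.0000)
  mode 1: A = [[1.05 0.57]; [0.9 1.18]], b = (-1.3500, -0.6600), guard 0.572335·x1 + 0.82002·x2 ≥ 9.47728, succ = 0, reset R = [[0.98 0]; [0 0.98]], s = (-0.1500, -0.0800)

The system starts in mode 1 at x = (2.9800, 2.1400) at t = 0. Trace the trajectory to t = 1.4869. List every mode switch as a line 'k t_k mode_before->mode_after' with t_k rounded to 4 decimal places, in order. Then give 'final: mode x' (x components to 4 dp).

1 0.6054 1->0
final: 0 4.5679 8.6100

Mode 1: guard c·x = 9.4773 hit at Δt = 0.6054 (t = 0.6054), x⁻ = (6.3793, 7.1050) → reset → x⁺ = (6.1017, 6.8829), jump to mode 0
Mode 0: flow for 0.8815 to horizon, guard not reached → x = (4.5679, 8.6100)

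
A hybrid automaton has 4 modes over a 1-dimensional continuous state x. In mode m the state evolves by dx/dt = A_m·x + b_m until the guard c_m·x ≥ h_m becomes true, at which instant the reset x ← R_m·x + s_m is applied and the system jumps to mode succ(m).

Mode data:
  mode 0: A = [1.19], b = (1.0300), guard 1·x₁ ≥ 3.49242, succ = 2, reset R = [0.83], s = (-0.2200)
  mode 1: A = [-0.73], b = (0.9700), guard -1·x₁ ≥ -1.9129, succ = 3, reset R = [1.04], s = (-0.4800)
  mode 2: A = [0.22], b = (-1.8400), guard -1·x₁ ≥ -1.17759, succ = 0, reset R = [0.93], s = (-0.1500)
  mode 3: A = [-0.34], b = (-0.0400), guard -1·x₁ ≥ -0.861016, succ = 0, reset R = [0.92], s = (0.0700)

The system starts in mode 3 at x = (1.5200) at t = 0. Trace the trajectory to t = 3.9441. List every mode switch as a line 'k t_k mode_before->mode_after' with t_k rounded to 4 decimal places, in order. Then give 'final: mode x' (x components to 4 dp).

Mode 3: guard c·x = -0.8610 hit at Δt = 1.5142 (t = 1.5142), x⁻ = (0.8610) → reset → x⁺ = (0.8621), jump to mode 0
Mode 0: guard c·x = 3.4924 hit at Δt = 0.7775 (t = 2.2917), x⁻ = (3.4924) → reset → x⁺ = (2.6787), jump to mode 2
Mode 2: guard c·x = -1.1776 hit at Δt = 1.0651 (t = 3.3568), x⁻ = (1.1776) → reset → x⁺ = (0.9452), jump to mode 0
Mode 0: flow for 0.5873 to horizon, guard not reached → x = (2.7767)

1 1.5142 3->0
2 2.2917 0->2
3 3.3568 2->0
final: 0 2.7767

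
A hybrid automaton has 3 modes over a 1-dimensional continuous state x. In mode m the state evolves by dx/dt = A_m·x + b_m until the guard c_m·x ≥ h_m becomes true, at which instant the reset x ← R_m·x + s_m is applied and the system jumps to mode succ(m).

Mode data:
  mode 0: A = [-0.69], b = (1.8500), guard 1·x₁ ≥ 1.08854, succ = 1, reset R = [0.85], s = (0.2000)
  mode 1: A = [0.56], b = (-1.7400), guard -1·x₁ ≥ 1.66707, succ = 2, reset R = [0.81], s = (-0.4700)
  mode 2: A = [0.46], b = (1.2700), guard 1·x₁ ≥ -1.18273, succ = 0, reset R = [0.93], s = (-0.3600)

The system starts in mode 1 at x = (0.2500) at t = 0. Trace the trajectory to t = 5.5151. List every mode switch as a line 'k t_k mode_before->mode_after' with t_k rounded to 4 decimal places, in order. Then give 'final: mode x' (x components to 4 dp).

1 0.9168 1->2
2 2.0419 2->0
3 3.4268 0->1
4 4.9968 1->2
final: 2 -1.5671

Mode 1: guard c·x = 1.6671 hit at Δt = 0.9168 (t = 0.9168), x⁻ = (-1.6671) → reset → x⁺ = (-1.8203), jump to mode 2
Mode 2: guard c·x = -1.1827 hit at Δt = 1.1251 (t = 2.0419), x⁻ = (-1.1827) → reset → x⁺ = (-1.4599), jump to mode 0
Mode 0: guard c·x = 1.0885 hit at Δt = 1.3849 (t = 3.4268), x⁻ = (1.0885) → reset → x⁺ = (1.1253), jump to mode 1
Mode 1: guard c·x = 1.6671 hit at Δt = 1.5700 (t = 4.9968), x⁻ = (-1.6671) → reset → x⁺ = (-1.8203), jump to mode 2
Mode 2: flow for 0.5183 to horizon, guard not reached → x = (-1.5671)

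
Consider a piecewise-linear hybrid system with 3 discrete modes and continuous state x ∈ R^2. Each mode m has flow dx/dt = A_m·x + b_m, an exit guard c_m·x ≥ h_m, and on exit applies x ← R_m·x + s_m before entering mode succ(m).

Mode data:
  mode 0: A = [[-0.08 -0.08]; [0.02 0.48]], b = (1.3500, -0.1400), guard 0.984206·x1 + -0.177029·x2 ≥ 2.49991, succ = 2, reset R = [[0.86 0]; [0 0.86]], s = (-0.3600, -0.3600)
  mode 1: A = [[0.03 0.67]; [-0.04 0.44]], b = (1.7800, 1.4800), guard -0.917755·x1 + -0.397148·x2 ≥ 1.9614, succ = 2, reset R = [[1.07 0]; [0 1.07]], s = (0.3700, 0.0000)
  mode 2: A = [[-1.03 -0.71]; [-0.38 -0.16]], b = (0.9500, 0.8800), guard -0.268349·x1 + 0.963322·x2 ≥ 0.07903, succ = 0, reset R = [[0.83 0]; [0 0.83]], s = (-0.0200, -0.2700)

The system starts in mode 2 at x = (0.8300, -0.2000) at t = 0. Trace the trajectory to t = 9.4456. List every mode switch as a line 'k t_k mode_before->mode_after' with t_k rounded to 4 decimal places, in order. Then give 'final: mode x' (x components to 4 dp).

Mode 2: guard c·x = 0.0790 hit at Δt = 0.9553 (t = 0.9553), x⁻ = (0.8419, 0.3166) → reset → x⁺ = (0.6788, -0.0073), jump to mode 0
Mode 0: guard c·x = 2.4999 hit at Δt = 1.4749 (t = 2.4302), x⁻ = (2.4949, -0.2509) → reset → x⁺ = (1.7856, -0.5758), jump to mode 2
Mode 2: guard c·x = 0.0790 hit at Δt = 2.3850 (t = 4.8152), x⁻ = (0.9735, 0.3532) → reset → x⁺ = (0.7880, 0.0232), jump to mode 0
Mode 0: guard c·x = 2.4999 hit at Δt = 1.4078 (t = 6.2230), x⁻ = (2.5089, -0.1730) → reset → x⁺ = (1.7977, -0.5088), jump to mode 2
Mode 2: guard c·x = 0.0790 hit at Δt = 2.2479 (t = 8.4709), x⁻ = (0.9780, 0.3545) → reset → x⁺ = (0.7917, 0.0242), jump to mode 0
Mode 0: flow for 0.9747 to horizon, guard not reached → x = (2.0009, -0.1016)

1 0.9553 2->0
2 2.4302 0->2
3 4.8152 2->0
4 6.2230 0->2
5 8.4709 2->0
final: 0 2.0009 -0.1016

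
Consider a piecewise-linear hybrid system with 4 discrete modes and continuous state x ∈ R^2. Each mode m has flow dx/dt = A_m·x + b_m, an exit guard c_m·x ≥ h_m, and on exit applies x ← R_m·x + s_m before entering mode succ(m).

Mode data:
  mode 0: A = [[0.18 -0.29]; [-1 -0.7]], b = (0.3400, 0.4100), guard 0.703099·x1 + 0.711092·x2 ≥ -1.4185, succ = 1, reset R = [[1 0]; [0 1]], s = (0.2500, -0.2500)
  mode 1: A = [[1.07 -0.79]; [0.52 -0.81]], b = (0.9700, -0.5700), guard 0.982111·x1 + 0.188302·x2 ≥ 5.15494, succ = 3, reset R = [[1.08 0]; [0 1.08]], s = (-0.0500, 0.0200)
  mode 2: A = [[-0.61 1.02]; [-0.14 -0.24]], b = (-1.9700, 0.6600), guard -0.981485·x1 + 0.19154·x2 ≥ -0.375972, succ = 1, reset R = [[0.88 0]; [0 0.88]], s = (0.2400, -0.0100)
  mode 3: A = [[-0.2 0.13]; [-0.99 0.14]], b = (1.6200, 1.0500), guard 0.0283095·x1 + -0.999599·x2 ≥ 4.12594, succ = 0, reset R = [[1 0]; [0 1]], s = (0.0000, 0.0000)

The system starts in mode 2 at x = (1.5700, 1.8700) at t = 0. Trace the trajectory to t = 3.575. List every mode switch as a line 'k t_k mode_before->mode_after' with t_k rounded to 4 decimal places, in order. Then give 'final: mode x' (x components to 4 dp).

1 1.1234 2->1
2 2.7144 1->3
final: 3 5.7336 -2.5548

Mode 2: guard c·x = -0.3760 hit at Δt = 1.1234 (t = 1.1234), x⁻ = (0.7591, 1.9270) → reset → x⁺ = (0.9080, 1.6858), jump to mode 1
Mode 1: guard c·x = 5.1549 hit at Δt = 1.5910 (t = 2.7144), x⁻ = (5.0097, 1.2472) → reset → x⁺ = (5.3605, 1.3670), jump to mode 3
Mode 3: flow for 0.8606 to horizon, guard not reached → x = (5.7336, -2.5548)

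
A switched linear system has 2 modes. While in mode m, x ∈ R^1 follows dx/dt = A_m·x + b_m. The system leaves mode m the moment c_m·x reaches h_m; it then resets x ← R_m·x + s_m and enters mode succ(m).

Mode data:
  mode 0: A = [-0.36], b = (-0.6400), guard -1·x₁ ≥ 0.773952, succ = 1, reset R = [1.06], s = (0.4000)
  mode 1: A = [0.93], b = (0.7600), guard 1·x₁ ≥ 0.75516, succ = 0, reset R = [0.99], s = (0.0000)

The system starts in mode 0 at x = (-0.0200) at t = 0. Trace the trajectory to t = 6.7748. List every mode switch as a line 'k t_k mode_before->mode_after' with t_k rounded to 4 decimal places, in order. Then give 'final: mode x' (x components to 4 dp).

1 1.5562 0->1
2 3.0367 1->0
3 5.5994 0->1
final: 1 0.3667

Mode 0: guard c·x = 0.7740 hit at Δt = 1.5562 (t = 1.5562), x⁻ = (-0.7740) → reset → x⁺ = (-0.4204), jump to mode 1
Mode 1: guard c·x = 0.7552 hit at Δt = 1.4805 (t = 3.0367), x⁻ = (0.7552) → reset → x⁺ = (0.7476), jump to mode 0
Mode 0: guard c·x = 0.7740 hit at Δt = 2.5627 (t = 5.5994), x⁻ = (-0.7740) → reset → x⁺ = (-0.4204), jump to mode 1
Mode 1: flow for 1.1754 to horizon, guard not reached → x = (0.3667)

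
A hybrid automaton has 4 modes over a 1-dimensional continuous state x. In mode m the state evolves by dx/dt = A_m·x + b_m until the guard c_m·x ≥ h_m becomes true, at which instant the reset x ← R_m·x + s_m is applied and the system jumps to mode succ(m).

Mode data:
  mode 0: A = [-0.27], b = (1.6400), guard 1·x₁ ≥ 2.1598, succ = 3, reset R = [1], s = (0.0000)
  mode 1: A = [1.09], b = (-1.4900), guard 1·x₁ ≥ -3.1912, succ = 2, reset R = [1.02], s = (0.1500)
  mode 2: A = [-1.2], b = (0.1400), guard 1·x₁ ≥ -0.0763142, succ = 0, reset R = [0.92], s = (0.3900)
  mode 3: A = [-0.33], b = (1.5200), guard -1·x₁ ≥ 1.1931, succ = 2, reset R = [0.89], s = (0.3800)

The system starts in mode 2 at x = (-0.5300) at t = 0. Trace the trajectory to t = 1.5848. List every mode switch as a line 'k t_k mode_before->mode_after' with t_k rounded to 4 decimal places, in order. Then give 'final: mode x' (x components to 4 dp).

Mode 2: guard c·x = -0.0763 hit at Δt = 1.0077 (t = 1.0077), x⁻ = (-0.0763) → reset → x⁺ = (0.3198), jump to mode 0
Mode 0: flow for 0.5771 to horizon, guard not reached → x = (1.1500)

1 1.0077 2->0
final: 0 1.1500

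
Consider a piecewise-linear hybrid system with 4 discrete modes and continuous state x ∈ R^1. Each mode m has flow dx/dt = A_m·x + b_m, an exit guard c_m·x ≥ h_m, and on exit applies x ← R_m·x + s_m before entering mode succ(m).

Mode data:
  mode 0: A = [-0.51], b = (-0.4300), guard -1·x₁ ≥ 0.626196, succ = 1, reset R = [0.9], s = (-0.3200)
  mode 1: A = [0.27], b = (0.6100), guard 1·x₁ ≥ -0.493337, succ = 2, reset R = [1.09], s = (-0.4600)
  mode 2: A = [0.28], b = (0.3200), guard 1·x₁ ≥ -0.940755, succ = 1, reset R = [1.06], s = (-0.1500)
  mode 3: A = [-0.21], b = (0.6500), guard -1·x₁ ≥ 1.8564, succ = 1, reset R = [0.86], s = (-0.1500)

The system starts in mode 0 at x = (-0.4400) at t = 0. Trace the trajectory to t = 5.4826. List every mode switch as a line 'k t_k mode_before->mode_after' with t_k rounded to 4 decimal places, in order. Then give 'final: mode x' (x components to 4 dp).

Mode 0: guard c·x = 0.6262 hit at Δt = 1.2150 (t = 1.2150), x⁻ = (-0.6262) → reset → x⁺ = (-0.8836), jump to mode 1
Mode 1: guard c·x = -0.4933 hit at Δt = 0.9249 (t = 2.1399), x⁻ = (-0.4933) → reset → x⁺ = (-0.9977), jump to mode 2
Mode 2: guard c·x = -0.9408 hit at Δt = 1.1829 (t = 3.3228), x⁻ = (-0.9408) → reset → x⁺ = (-1.1472), jump to mode 1
Mode 1: guard c·x = -0.4933 hit at Δt = 1.7128 (t = 5.0356), x⁻ = (-0.4933) → reset → x⁺ = (-0.9977), jump to mode 2
Mode 2: flow for 0.4470 to horizon, guard not reached → x = (-0.9784)

1 1.2150 0->1
2 2.1399 1->2
3 3.3228 2->1
4 5.0356 1->2
final: 2 -0.9784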